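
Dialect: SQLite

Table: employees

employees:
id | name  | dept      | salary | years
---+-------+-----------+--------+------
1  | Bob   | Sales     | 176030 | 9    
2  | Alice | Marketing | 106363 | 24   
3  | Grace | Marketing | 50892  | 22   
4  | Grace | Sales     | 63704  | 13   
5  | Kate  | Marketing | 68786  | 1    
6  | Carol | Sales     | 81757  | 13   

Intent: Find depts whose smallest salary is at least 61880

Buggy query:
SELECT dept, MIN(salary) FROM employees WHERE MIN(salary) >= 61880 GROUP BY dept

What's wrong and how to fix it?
Bug: MIN() in WHERE is a misuse of aggregate

Fix: Replace WHERE with HAVING after the GROUP BY

Corrected query:
SELECT dept, MIN(salary) FROM employees GROUP BY dept HAVING MIN(salary) >= 61880

Result:
dept  | MIN(salary)
------+------------
Sales | 63704      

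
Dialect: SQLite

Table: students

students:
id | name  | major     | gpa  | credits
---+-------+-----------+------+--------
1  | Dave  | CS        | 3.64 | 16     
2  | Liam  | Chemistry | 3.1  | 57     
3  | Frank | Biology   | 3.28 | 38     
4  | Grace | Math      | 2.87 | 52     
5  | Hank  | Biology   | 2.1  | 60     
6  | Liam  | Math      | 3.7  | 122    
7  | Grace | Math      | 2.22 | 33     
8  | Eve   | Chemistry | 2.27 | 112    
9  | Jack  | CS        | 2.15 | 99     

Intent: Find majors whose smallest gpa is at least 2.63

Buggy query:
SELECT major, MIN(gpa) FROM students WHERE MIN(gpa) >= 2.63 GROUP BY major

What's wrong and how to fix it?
Bug: MIN() in WHERE is a misuse of aggregate

Fix: Use HAVING for the per-group MIN condition

Corrected query:
SELECT major, MIN(gpa) FROM students GROUP BY major HAVING MIN(gpa) >= 2.63

Result:
(no rows)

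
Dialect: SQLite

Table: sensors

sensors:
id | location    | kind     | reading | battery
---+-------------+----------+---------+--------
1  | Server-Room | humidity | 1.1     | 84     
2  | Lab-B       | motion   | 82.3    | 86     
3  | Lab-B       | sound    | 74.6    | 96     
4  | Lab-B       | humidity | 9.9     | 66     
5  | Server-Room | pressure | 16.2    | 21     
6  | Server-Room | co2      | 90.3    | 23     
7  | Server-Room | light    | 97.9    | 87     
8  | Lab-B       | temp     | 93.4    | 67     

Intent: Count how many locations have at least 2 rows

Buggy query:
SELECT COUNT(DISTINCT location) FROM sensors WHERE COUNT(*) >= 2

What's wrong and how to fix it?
Bug: COUNT(*) cannot appear in WHERE; the per-group count doesn't exist yet

Fix: Group first with HAVING COUNT(*) >= 2, then COUNT the resulting groups

Corrected query:
SELECT COUNT(*) FROM (SELECT location FROM sensors GROUP BY location HAVING COUNT(*) >= 2)

Result:
COUNT(*)
--------
2       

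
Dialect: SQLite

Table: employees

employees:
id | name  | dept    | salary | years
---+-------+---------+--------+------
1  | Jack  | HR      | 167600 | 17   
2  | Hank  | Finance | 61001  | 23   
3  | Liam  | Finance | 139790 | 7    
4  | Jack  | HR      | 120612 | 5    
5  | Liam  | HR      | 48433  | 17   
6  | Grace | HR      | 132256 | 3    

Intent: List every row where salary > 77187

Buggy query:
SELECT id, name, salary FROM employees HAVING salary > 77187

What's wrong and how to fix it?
Bug: This is a non-aggregate query (no GROUP BY, no aggregates), so in SQLite the HAVING clause is invalid here; a row-level condition belongs in WHERE

Fix: Use WHERE for row-level filtering

Corrected query:
SELECT id, name, salary FROM employees WHERE salary > 77187

Result:
id | name  | salary
---+-------+-------
1  | Jack  | 167600
3  | Liam  | 139790
4  | Jack  | 120612
6  | Grace | 132256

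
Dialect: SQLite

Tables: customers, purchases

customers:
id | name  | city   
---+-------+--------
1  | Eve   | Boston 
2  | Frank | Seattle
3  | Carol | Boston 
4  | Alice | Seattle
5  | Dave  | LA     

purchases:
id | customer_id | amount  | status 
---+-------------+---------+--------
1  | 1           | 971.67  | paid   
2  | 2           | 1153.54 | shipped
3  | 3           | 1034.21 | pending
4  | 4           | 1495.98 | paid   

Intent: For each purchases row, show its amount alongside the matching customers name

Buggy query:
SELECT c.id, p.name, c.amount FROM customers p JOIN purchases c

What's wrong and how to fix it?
Bug: Missing join condition: each purchases row is matched to all customers rows instead of just its own

Fix: Specify the join condition linking the foreign key to the parent id

Corrected query:
SELECT c.id, p.name, c.amount FROM customers p JOIN purchases c ON c.customer_id = p.id

Result:
id | name  | amount 
---+-------+--------
1  | Eve   | 971.67 
2  | Frank | 1153.54
3  | Carol | 1034.21
4  | Alice | 1495.98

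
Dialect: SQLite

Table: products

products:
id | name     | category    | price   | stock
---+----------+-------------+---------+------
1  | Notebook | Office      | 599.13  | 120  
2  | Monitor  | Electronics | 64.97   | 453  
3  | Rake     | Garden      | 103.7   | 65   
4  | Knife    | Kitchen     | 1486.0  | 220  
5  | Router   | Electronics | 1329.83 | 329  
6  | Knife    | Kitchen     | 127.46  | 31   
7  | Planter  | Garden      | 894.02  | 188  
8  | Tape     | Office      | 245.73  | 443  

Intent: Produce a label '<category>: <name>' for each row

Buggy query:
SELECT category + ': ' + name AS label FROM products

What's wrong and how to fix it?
Bug: SQLite uses || for string concatenation; + coerces text to numbers (yielding 0)

Fix: Use the || operator for string concatenation

Corrected query:
SELECT category || ': ' || name AS label FROM products

Result:
label               
--------------------
Office: Notebook    
Electronics: Monitor
Garden: Rake        
Kitchen: Knife      
Electronics: Router 
Kitchen: Knife      
Garden: Planter     
Office: Tape        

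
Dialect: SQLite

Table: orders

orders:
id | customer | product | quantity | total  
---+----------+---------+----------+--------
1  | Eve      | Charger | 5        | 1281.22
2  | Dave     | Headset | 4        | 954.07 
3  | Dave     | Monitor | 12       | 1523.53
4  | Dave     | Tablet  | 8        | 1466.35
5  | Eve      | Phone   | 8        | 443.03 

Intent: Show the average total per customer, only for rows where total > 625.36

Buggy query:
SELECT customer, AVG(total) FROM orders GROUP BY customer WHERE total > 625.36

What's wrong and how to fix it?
Bug: Row-level WHERE must come before GROUP BY in the clause order

Fix: Move the WHERE clause before GROUP BY

Corrected query:
SELECT customer, AVG(total) FROM orders WHERE total > 625.36 GROUP BY customer

Result:
customer | AVG(total)
---------+-----------
Dave     | 1314.65   
Eve      | 1281.22   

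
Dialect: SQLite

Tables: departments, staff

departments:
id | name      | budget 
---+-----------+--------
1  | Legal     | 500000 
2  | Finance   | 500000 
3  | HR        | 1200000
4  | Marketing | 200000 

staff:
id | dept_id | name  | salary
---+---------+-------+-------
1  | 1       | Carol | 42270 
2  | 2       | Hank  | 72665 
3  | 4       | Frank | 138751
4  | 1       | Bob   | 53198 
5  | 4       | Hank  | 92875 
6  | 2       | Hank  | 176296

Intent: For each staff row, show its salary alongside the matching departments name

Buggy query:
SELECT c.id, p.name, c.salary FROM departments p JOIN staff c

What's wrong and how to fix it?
Bug: JOIN with no ON clause produces a cartesian product; every staff row pairs with every departments row

Fix: Specify the join condition linking the foreign key to the parent id

Corrected query:
SELECT c.id, p.name, c.salary FROM departments p JOIN staff c ON c.dept_id = p.id

Result:
id | name      | salary
---+-----------+-------
1  | Legal     | 42270 
2  | Finance   | 72665 
3  | Marketing | 138751
4  | Legal     | 53198 
5  | Marketing | 92875 
6  | Finance   | 176296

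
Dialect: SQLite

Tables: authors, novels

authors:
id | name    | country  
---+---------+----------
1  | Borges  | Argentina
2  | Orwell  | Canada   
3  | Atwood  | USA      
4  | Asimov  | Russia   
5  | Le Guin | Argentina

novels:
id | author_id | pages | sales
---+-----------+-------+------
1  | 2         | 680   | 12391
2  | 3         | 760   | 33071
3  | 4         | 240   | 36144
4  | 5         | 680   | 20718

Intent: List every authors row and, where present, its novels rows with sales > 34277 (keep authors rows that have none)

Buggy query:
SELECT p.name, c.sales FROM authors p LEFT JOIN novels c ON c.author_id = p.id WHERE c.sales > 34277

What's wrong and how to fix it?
Bug: A WHERE condition on the right-hand table after LEFT JOIN drops unmatched parents

Fix: Move the right-table condition into the ON clause so unmatched parents are kept

Corrected query:
SELECT p.name, c.sales FROM authors p LEFT JOIN novels c ON c.author_id = p.id AND c.sales > 34277

Result:
name    | sales
--------+------
Borges  | NULL 
Orwell  | NULL 
Atwood  | NULL 
Asimov  | 36144
Le Guin | NULL 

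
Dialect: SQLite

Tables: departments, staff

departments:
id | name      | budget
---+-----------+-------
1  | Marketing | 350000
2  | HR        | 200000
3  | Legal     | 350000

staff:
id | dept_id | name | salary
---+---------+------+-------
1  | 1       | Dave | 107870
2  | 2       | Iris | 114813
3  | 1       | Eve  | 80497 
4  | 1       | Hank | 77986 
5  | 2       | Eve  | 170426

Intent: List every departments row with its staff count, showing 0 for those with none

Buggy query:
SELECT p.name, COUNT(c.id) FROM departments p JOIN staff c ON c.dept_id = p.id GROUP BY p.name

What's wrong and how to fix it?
Bug: INNER JOIN drops departments rows that have no matching staff rows

Fix: Use LEFT JOIN so parents without children still appear (COUNT(c.id) gives 0)

Corrected query:
SELECT p.name, COUNT(c.id) FROM departments p LEFT JOIN staff c ON c.dept_id = p.id GROUP BY p.name

Result:
name      | COUNT(c.id)
----------+------------
HR        | 2          
Legal     | 0          
Marketing | 3          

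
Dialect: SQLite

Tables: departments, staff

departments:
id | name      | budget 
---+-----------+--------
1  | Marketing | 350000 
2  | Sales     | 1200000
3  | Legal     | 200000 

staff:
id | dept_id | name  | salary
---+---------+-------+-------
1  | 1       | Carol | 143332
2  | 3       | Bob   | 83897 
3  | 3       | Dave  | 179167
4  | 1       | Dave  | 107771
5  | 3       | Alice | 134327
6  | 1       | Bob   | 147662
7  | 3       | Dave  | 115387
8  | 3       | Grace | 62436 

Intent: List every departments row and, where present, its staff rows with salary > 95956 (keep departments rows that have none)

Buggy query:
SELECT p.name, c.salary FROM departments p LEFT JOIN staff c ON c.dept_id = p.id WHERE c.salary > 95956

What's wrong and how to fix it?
Bug: A WHERE condition on the right-hand table after LEFT JOIN drops unmatched parents

Fix: Put 'c.salary > 95956' in the JOIN's ON clause instead of WHERE

Corrected query:
SELECT p.name, c.salary FROM departments p LEFT JOIN staff c ON c.dept_id = p.id AND c.salary > 95956

Result:
name      | salary
----------+-------
Marketing | 107771
Marketing | 143332
Marketing | 147662
Sales     | NULL  
Legal     | 115387
Legal     | 134327
Legal     | 179167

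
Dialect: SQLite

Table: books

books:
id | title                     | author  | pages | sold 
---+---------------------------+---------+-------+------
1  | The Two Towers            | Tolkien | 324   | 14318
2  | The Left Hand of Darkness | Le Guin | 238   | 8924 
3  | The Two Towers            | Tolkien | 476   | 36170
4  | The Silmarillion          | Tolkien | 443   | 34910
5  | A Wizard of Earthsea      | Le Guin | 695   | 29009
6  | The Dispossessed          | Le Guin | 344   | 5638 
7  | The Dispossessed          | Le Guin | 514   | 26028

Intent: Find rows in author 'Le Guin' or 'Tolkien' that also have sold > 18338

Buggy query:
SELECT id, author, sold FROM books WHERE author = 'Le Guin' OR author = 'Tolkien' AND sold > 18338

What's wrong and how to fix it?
Bug: AND binds tighter than OR, so this parses as author = 'Le Guin' OR (author = 'Tolkien' AND sold > 18338)

Fix: Group the OR with parentheses (or use IN), then AND the threshold

Corrected query:
SELECT id, author, sold FROM books WHERE (author = 'Le Guin' OR author = 'Tolkien') AND sold > 18338

Result:
id | author  | sold 
---+---------+------
3  | Tolkien | 36170
4  | Tolkien | 34910
5  | Le Guin | 29009
7  | Le Guin | 26028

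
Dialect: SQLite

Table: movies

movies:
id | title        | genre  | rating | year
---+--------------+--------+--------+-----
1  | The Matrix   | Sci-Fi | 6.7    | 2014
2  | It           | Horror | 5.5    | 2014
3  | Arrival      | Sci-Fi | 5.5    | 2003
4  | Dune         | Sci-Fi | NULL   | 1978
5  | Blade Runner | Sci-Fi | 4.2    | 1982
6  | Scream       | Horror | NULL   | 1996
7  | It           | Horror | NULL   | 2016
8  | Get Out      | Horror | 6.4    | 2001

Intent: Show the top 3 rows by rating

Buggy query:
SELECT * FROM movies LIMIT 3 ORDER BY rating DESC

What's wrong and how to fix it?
Bug: LIMIT must come after ORDER BY

Fix: Sort with ORDER BY, then apply LIMIT

Corrected query:
SELECT * FROM movies ORDER BY rating DESC LIMIT 3

Result:
id | title      | genre  | rating | year
---+------------+--------+--------+-----
1  | The Matrix | Sci-Fi | 6.7    | 2014
8  | Get Out    | Horror | 6.4    | 2001
2  | It         | Horror | 5.5    | 2014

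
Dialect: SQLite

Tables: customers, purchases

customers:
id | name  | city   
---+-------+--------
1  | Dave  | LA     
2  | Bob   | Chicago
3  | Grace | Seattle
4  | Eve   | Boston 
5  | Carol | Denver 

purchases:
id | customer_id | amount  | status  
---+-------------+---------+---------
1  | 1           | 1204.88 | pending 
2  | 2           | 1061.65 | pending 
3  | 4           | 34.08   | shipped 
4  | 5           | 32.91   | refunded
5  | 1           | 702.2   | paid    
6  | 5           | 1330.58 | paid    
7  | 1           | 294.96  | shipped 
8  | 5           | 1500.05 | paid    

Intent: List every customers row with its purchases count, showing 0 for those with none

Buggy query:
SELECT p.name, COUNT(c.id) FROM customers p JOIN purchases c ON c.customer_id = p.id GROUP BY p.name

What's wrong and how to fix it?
Bug: An inner join excludes parents with zero children

Fix: Use LEFT JOIN so parents without children still appear (COUNT(c.id) gives 0)

Corrected query:
SELECT p.name, COUNT(c.id) FROM customers p LEFT JOIN purchases c ON c.customer_id = p.id GROUP BY p.name

Result:
name  | COUNT(c.id)
------+------------
Bob   | 1          
Carol | 3          
Dave  | 3          
Eve   | 1          
Grace | 0          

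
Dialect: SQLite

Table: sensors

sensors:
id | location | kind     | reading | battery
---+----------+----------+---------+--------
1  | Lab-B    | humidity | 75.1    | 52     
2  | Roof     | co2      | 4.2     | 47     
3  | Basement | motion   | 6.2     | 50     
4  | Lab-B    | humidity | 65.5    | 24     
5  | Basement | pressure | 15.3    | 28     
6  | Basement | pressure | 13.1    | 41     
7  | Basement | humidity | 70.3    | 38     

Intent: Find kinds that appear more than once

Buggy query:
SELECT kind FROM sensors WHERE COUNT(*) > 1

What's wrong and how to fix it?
Bug: WHERE can't reference COUNT(*); aggregates are computed after WHERE

Fix: Group first, then use HAVING for the count condition

Corrected query:
SELECT kind FROM sensors GROUP BY kind HAVING COUNT(*) > 1

Result:
kind    
--------
humidity
pressure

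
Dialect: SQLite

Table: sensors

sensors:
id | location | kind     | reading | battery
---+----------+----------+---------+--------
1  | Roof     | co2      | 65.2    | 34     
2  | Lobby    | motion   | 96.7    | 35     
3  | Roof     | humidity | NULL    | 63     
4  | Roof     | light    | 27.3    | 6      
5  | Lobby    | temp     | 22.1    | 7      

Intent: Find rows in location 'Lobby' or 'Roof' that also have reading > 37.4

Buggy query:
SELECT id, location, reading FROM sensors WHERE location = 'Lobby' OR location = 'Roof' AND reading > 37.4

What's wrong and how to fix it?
Bug: Without parentheses, AND is evaluated before OR, so the reading filter only applies to the 'Roof' branch

Fix: Group the OR with parentheses (or use IN), then AND the threshold

Corrected query:
SELECT id, location, reading FROM sensors WHERE (location = 'Lobby' OR location = 'Roof') AND reading > 37.4

Result:
id | location | reading
---+----------+--------
1  | Roof     | 65.2   
2  | Lobby    | 96.7   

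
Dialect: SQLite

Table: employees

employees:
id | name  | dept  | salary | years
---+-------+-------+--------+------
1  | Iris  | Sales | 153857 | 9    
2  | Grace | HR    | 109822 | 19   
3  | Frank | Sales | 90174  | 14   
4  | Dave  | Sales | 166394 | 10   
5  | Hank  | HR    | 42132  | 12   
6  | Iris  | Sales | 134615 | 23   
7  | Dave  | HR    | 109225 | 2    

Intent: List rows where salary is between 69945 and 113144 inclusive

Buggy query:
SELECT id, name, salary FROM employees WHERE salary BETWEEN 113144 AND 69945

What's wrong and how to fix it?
Bug: The bounds are reversed; BETWEEN a AND b requires a <= b to match anything

Fix: Write BETWEEN 69945 AND 113144

Corrected query:
SELECT id, name, salary FROM employees WHERE salary BETWEEN 69945 AND 113144

Result:
id | name  | salary
---+-------+-------
2  | Grace | 109822
3  | Frank | 90174 
7  | Dave  | 109225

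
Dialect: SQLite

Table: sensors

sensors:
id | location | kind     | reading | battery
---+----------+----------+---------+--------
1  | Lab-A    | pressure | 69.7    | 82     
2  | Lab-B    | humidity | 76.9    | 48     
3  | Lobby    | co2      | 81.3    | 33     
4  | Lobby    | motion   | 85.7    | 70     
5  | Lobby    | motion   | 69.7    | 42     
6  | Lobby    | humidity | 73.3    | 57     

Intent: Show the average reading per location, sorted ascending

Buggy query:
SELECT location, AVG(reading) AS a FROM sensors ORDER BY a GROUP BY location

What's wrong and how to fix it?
Bug: GROUP BY must precede ORDER BY

Fix: Reorder: SELECT … FROM … GROUP BY … ORDER BY …

Corrected query:
SELECT location, AVG(reading) AS a FROM sensors GROUP BY location ORDER BY a

Result:
location | a   
---------+-----
Lab-A    | 69.7
Lab-B    | 76.9
Lobby    | 77.5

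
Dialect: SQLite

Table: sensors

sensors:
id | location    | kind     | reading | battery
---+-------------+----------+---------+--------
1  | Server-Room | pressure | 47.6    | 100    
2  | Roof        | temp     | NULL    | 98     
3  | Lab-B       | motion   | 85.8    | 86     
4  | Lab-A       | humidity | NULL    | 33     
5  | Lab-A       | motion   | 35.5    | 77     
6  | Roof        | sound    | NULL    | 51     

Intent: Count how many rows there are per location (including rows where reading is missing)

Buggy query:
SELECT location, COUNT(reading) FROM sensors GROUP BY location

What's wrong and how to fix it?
Bug: COUNT(column) counts non-NULL values only; rows with NULL reading aren't counted

Fix: Use COUNT(*) to count all rows regardless of NULL

Corrected query:
SELECT location, COUNT(*) FROM sensors GROUP BY location

Result:
location    | COUNT(*)
------------+---------
Lab-A       | 2       
Lab-B       | 1       
Roof        | 2       
Server-Room | 1       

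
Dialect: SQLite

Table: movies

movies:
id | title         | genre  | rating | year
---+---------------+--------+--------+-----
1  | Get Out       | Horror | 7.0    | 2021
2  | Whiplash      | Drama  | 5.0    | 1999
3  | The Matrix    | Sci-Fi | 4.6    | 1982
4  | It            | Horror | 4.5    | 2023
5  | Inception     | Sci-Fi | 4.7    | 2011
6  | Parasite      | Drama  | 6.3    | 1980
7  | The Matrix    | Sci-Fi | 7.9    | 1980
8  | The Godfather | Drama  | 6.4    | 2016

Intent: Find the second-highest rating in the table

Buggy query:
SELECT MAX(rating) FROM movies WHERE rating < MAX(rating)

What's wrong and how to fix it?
Bug: The inner MAX is an aggregate inside WHERE, which is not allowed

Fix: Compute the overall MAX in a subquery, then take MAX of rows below it

Corrected query:
SELECT MAX(rating) FROM movies WHERE rating < (SELECT MAX(rating) FROM movies)

Result:
MAX(rating)
-----------
7          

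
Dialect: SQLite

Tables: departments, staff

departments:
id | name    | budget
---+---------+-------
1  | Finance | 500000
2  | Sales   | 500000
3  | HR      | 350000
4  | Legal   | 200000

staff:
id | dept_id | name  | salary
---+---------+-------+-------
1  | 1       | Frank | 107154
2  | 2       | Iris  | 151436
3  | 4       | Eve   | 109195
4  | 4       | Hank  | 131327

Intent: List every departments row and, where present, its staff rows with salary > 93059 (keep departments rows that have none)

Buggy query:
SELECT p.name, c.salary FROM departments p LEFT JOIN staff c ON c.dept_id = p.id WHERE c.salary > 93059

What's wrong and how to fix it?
Bug: Filtering c.salary in WHERE discards the NULL rows produced by LEFT JOIN, turning it into an inner join

Fix: Put 'c.salary > 93059' in the JOIN's ON clause instead of WHERE

Corrected query:
SELECT p.name, c.salary FROM departments p LEFT JOIN staff c ON c.dept_id = p.id AND c.salary > 93059

Result:
name    | salary
--------+-------
Finance | 107154
Sales   | 151436
HR      | NULL  
Legal   | 109195
Legal   | 131327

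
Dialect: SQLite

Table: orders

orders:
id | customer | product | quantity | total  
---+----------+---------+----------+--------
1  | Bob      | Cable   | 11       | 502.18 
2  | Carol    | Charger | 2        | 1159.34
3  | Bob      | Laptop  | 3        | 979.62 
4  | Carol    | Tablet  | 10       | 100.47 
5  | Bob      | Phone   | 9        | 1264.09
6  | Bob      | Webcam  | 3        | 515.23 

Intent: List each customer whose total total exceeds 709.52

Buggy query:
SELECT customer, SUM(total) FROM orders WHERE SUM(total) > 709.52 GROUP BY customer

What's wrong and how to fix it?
Bug: SUM(total) is an aggregate, but WHERE filters rows before aggregation

Fix: Use HAVING (which filters groups after aggregation) instead of WHERE

Corrected query:
SELECT customer, SUM(total) FROM orders GROUP BY customer HAVING SUM(total) > 709.52

Result:
customer | SUM(total)
---------+-----------
Bob      | 3261.12   
Carol    | 1259.81   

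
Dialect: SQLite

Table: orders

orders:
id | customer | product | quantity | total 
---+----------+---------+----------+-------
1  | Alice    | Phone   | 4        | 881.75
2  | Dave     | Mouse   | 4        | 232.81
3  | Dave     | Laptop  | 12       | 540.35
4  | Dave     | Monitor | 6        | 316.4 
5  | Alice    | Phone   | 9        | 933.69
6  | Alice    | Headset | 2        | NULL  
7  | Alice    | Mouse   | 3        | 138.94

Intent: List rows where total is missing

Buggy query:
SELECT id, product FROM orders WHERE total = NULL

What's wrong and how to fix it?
Bug: '= NULL' is always unknown in SQL three-valued logic, so no rows match

Fix: Replace '= NULL' with 'IS NULL'

Corrected query:
SELECT id, product FROM orders WHERE total IS NULL

Result:
id | product
---+--------
6  | Headset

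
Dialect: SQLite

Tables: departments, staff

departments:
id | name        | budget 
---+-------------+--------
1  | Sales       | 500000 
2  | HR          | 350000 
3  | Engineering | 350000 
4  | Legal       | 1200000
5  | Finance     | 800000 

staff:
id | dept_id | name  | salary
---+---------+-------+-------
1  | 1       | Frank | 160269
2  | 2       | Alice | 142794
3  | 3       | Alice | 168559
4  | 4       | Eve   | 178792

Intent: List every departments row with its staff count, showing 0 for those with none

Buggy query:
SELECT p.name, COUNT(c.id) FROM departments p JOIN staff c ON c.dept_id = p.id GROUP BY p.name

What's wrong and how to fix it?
Bug: INNER JOIN drops departments rows that have no matching staff rows

Fix: Switch to LEFT JOIN to retain unmatched parent rows

Corrected query:
SELECT p.name, COUNT(c.id) FROM departments p LEFT JOIN staff c ON c.dept_id = p.id GROUP BY p.name

Result:
name        | COUNT(c.id)
------------+------------
Engineering | 1          
Finance     | 0          
HR          | 1          
Legal       | 1          
Sales       | 1          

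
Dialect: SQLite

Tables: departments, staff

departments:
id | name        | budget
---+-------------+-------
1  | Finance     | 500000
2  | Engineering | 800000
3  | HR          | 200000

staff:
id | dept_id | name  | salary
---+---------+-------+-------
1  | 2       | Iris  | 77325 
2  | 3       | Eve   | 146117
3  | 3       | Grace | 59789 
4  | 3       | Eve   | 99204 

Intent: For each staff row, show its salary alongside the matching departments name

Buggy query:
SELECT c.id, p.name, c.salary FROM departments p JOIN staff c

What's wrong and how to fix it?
Bug: Missing join condition: each staff row is matched to all departments rows instead of just its own

Fix: Add ON c.dept_id = p.id to the JOIN

Corrected query:
SELECT c.id, p.name, c.salary FROM departments p JOIN staff c ON c.dept_id = p.id

Result:
id | name        | salary
---+-------------+-------
1  | Engineering | 77325 
2  | HR          | 146117
3  | HR          | 59789 
4  | HR          | 99204 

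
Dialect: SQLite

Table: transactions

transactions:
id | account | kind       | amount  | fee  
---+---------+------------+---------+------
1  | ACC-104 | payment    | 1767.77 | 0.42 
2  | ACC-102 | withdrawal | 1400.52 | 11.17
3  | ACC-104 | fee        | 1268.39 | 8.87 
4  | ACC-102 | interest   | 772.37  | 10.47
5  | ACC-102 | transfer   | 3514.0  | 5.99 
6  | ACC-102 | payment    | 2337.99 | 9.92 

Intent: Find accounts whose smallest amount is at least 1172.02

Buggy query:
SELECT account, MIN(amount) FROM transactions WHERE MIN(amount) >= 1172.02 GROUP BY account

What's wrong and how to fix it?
Bug: MIN() in WHERE is a misuse of aggregate

Fix: Replace WHERE with HAVING after the GROUP BY

Corrected query:
SELECT account, MIN(amount) FROM transactions GROUP BY account HAVING MIN(amount) >= 1172.02

Result:
account | MIN(amount)
--------+------------
ACC-104 | 1268.39    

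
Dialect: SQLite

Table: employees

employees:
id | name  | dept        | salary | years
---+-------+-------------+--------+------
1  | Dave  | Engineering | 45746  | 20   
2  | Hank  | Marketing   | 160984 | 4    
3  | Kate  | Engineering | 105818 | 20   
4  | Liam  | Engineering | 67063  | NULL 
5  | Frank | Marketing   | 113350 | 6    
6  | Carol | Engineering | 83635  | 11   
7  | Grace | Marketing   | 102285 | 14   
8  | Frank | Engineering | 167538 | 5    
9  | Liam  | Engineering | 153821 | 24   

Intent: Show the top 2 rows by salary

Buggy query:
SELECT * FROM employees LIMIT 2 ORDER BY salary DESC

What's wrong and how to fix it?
Bug: LIMIT must come after ORDER BY

Fix: Sort with ORDER BY, then apply LIMIT

Corrected query:
SELECT * FROM employees ORDER BY salary DESC LIMIT 2

Result:
id | name  | dept        | salary | years
---+-------+-------------+--------+------
8  | Frank | Engineering | 167538 | 5    
2  | Hank  | Marketing   | 160984 | 4    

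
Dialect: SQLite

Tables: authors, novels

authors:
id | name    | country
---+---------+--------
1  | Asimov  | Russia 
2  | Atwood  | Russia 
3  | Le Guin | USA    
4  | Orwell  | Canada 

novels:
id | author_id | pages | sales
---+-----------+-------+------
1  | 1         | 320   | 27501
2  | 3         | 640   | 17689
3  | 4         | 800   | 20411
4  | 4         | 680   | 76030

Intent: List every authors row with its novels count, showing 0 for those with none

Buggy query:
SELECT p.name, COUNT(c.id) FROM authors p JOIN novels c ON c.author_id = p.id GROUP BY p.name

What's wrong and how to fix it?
Bug: An inner join excludes parents with zero children

Fix: Use LEFT JOIN so parents without children still appear (COUNT(c.id) gives 0)

Corrected query:
SELECT p.name, COUNT(c.id) FROM authors p LEFT JOIN novels c ON c.author_id = p.id GROUP BY p.name

Result:
name    | COUNT(c.id)
--------+------------
Asimov  | 1          
Atwood  | 0          
Le Guin | 1          
Orwell  | 2          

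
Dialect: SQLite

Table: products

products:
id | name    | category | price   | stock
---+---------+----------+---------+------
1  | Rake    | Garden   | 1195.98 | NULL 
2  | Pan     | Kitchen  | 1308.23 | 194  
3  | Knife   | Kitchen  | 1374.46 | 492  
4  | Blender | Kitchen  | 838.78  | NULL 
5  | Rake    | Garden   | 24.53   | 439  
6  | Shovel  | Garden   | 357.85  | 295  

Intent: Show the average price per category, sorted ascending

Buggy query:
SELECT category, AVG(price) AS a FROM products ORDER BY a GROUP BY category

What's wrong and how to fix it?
Bug: GROUP BY must precede ORDER BY

Fix: Move ORDER BY to the end, after GROUP BY

Corrected query:
SELECT category, AVG(price) AS a FROM products GROUP BY category ORDER BY a

Result:
category | a          
---------+------------
Garden   | 526.12     
Kitchen  | 1173.823333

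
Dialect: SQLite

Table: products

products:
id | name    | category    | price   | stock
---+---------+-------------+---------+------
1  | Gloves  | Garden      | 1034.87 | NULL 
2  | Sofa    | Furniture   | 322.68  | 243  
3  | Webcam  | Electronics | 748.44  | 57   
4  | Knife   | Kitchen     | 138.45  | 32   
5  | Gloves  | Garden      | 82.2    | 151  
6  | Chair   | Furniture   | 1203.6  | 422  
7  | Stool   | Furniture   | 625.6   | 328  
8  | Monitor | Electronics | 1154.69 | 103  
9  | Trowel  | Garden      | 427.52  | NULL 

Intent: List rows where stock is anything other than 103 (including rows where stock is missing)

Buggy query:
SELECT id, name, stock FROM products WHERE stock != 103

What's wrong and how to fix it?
Bug: 'stock != 103' is unknown when stock is NULL, so NULL rows are silently excluded

Fix: Add an explicit OR stock IS NULL to include the missing-value rows

Corrected query:
SELECT id, name, stock FROM products WHERE stock != 103 OR stock IS NULL

Result:
id | name   | stock
---+--------+------
1  | Gloves | NULL 
2  | Sofa   | 243  
3  | Webcam | 57   
4  | Knife  | 32   
5  | Gloves | 151  
6  | Chair  | 422  
7  | Stool  | 328  
9  | Trowel | NULL 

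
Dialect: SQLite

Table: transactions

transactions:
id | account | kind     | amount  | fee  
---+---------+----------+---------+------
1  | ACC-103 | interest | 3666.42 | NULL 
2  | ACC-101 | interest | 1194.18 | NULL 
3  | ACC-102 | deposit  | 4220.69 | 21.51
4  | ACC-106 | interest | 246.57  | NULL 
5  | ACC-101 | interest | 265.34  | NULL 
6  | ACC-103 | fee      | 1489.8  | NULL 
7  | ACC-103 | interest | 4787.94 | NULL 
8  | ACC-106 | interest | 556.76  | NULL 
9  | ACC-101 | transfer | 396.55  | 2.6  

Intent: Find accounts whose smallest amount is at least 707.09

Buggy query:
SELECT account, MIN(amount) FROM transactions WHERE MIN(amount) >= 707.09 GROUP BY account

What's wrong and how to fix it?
Bug: Aggregates like MIN are computed per group after WHERE runs

Fix: Replace WHERE with HAVING after the GROUP BY

Corrected query:
SELECT account, MIN(amount) FROM transactions GROUP BY account HAVING MIN(amount) >= 707.09

Result:
account | MIN(amount)
--------+------------
ACC-102 | 4220.69    
ACC-103 | 1489.8     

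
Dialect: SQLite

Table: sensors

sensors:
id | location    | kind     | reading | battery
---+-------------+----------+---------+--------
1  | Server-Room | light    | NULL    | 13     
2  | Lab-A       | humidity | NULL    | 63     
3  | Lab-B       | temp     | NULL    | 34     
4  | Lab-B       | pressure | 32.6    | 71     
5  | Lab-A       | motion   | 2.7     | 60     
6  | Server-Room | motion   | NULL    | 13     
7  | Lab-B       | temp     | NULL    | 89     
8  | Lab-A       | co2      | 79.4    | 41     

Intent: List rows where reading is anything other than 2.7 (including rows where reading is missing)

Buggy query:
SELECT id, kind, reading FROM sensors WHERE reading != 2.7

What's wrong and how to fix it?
Bug: Inequality against NULL is unknown, not true; rows with NULL are dropped

Fix: Handle NULL separately with IS NULL alongside the inequality

Corrected query:
SELECT id, kind, reading FROM sensors WHERE reading != 2.7 OR reading IS NULL

Result:
id | kind     | reading
---+----------+--------
1  | light    | NULL   
2  | humidity | NULL   
3  | temp     | NULL   
4  | pressure | 32.6   
6  | motion   | NULL   
7  | temp     | NULL   
8  | co2      | 79.4   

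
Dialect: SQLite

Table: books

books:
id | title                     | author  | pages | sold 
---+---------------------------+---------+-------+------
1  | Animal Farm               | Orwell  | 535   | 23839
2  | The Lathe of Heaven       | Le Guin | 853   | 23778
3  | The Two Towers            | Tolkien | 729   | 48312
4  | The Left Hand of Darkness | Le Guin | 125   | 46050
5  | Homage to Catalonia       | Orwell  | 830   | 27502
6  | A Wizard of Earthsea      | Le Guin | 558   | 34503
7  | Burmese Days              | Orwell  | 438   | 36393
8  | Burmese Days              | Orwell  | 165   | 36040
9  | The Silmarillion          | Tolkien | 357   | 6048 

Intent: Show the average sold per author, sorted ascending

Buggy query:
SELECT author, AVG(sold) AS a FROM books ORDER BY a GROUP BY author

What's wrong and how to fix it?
Bug: ORDER BY appears before GROUP BY; SQL clause order requires GROUP BY first

Fix: Reorder: SELECT … FROM … GROUP BY … ORDER BY …

Corrected query:
SELECT author, AVG(sold) AS a FROM books GROUP BY author ORDER BY a

Result:
author  | a      
--------+--------
Tolkien | 27180  
Orwell  | 30943.5
Le Guin | 34777  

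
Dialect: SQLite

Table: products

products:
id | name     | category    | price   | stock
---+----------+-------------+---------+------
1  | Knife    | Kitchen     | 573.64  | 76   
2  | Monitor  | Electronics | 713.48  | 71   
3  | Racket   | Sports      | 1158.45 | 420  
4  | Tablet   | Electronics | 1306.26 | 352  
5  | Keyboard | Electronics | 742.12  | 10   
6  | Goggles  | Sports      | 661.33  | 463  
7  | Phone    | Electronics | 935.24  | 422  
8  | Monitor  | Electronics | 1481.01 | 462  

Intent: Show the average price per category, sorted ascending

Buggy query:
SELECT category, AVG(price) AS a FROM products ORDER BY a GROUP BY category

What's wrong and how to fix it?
Bug: ORDER BY appears before GROUP BY; SQL clause order requires GROUP BY first

Fix: Reorder: SELECT … FROM … GROUP BY … ORDER BY …

Corrected query:
SELECT category, AVG(price) AS a FROM products GROUP BY category ORDER BY a

Result:
category    | a       
------------+---------
Kitchen     | 573.64  
Sports      | 909.89  
Electronics | 1035.622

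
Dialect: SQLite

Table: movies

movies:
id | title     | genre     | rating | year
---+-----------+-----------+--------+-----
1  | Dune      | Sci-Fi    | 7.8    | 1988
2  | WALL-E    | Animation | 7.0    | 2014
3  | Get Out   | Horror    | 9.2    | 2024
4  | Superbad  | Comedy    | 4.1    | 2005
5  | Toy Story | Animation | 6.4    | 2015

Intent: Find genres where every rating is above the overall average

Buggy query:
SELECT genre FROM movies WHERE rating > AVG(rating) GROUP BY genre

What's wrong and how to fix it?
Bug: AVG() is an aggregate; it can't sit directly in WHERE

Fix: Use a subquery for AVG and a HAVING MIN(...) filter so the condition holds for every row in the group

Corrected query:
SELECT genre FROM movies GROUP BY genre HAVING MIN(rating) > (SELECT AVG(rating) FROM movies)

Result:
genre 
------
Horror
Sci-Fi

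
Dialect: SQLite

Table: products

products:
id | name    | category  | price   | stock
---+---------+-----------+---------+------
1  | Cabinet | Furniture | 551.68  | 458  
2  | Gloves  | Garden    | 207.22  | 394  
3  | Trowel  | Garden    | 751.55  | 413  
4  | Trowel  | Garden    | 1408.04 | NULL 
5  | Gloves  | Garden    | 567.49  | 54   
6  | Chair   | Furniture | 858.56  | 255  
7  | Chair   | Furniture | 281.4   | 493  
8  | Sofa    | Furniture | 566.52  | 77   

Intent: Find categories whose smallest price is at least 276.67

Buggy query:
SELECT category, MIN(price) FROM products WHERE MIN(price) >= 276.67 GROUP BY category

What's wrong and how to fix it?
Bug: Aggregates like MIN are computed per group after WHERE runs

Fix: Replace WHERE with HAVING after the GROUP BY

Corrected query:
SELECT category, MIN(price) FROM products GROUP BY category HAVING MIN(price) >= 276.67

Result:
category  | MIN(price)
----------+-----------
Furniture | 281.4     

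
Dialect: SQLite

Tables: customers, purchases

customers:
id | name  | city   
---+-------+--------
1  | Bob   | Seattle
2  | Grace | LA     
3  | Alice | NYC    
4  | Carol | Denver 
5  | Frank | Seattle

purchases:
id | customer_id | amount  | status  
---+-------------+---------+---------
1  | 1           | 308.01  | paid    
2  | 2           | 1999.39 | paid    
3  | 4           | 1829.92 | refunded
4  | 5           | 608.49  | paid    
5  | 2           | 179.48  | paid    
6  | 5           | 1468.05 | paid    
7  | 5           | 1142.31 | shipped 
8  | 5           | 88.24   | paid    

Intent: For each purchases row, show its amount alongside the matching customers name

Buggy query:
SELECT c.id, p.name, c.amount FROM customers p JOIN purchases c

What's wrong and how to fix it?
Bug: Missing join condition: each purchases row is matched to all customers rows instead of just its own

Fix: Add ON c.customer_id = p.id to the JOIN

Corrected query:
SELECT c.id, p.name, c.amount FROM customers p JOIN purchases c ON c.customer_id = p.id

Result:
id | name  | amount 
---+-------+--------
1  | Bob   | 308.01 
2  | Grace | 1999.39
3  | Carol | 1829.92
4  | Frank | 608.49 
5  | Grace | 179.48 
6  | Frank | 1468.05
7  | Frank | 1142.31
8  | Frank | 88.24  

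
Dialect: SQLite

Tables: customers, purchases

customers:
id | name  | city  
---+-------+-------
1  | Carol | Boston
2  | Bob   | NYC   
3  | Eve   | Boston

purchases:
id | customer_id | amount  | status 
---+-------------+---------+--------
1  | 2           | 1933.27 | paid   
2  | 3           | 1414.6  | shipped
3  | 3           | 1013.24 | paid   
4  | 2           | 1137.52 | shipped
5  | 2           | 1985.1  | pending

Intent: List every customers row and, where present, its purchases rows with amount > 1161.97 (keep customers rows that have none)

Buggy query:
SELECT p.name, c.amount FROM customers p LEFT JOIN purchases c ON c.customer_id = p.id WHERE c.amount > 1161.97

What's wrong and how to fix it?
Bug: Filtering c.amount in WHERE discards the NULL rows produced by LEFT JOIN, turning it into an inner join

Fix: Put 'c.amount > 1161.97' in the JOIN's ON clause instead of WHERE

Corrected query:
SELECT p.name, c.amount FROM customers p LEFT JOIN purchases c ON c.customer_id = p.id AND c.amount > 1161.97

Result:
name  | amount 
------+--------
Carol | NULL   
Bob   | 1933.27
Bob   | 1985.1 
Eve   | 1414.6 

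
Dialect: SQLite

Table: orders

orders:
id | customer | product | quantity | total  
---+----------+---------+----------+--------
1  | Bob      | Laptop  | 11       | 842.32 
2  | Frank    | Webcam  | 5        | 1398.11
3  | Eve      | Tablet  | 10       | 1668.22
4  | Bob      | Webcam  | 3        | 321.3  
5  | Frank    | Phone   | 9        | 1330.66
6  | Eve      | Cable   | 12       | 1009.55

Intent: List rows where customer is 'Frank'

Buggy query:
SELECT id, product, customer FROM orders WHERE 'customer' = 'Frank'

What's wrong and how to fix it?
Bug: Single quotes denote string literals in SQL; the column name is being compared as a constant string

Fix: Reference the column as customer without single quotes

Corrected query:
SELECT id, product, customer FROM orders WHERE customer = 'Frank'

Result:
id | product | customer
---+---------+---------
2  | Webcam  | Frank   
5  | Phone   | Frank   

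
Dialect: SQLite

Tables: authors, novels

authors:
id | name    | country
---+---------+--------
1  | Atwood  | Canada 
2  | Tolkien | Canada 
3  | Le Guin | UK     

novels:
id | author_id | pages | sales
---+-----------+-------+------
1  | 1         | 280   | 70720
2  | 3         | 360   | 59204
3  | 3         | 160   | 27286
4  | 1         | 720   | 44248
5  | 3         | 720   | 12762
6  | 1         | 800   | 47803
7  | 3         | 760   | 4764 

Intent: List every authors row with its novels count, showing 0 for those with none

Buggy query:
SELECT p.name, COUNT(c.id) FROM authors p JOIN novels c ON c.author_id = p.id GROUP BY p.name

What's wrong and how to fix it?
Bug: INNER JOIN drops authors rows that have no matching novels rows

Fix: Switch to LEFT JOIN to retain unmatched parent rows

Corrected query:
SELECT p.name, COUNT(c.id) FROM authors p LEFT JOIN novels c ON c.author_id = p.id GROUP BY p.name

Result:
name    | COUNT(c.id)
--------+------------
Atwood  | 3          
Le Guin | 4          
Tolkien | 0          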